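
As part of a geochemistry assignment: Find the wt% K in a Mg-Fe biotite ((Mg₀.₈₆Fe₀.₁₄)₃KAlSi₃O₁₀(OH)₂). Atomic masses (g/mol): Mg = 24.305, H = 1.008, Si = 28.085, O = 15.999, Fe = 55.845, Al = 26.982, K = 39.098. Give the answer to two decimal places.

M((Mg₀.₈₆Fe₀.₁₄)₃KAlSi₃O₁₀(OH)₂) = 430.501 g/mol.
K contributes 1 × 39.098 = 39.098 g per mole.
39.098/430.501 = 0.0908 → 9.08%.

9.08 weight percent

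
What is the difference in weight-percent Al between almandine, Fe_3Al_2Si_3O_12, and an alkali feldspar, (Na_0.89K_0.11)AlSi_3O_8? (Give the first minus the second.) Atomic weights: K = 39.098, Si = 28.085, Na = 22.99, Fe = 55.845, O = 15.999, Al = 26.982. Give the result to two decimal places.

First mineral: 53.964 g Al in 497.742 g formula = 10.84 wt% Al.
Second mineral: 26.982 g Al in 263.991 g formula = 10.22 wt% Al.
10.84% − 10.22% gives a difference of 0.62 percentage points.

0.62 percentage points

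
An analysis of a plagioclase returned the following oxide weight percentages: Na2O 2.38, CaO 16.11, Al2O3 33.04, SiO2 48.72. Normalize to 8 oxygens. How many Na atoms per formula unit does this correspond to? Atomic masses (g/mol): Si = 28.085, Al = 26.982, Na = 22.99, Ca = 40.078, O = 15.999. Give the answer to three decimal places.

Na2O (M=61.979): mol = 0.03840; Na = 0.07680, O = 0.03840.
CaO (M=56.077): mol = 0.28728; Ca = 0.28728, O = 0.28728.
Al2O3 (M=101.961): mol = 0.32405; Al = 0.64810, O = 0.97215.
SiO2 (M=60.083): mol = 0.81088; Si = 0.81088, O = 1.62176.
ΣO = 2.91959; factor = 8/ΣO = 2.74011.
Na apfu = 0.07680 × 2.74011 = 0.210.

0.210 Na apfu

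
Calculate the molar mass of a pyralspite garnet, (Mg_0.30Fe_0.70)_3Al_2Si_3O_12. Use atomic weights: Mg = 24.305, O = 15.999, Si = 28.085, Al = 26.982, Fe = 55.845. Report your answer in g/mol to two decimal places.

M = 0.90(24.305) + 2.10(55.845) + 2(26.982) + 3(28.085) + 12(15.999)

469.36 g/mol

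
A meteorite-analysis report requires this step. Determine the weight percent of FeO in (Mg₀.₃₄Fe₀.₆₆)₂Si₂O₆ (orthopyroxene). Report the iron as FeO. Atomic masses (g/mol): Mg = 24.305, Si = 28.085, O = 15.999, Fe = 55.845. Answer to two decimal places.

M((Mg₀.₃₄Fe₀.₆₆)₂Si₂O₆) = 242.407 g/mol; M(FeO) = 71.844 g/mol.
Moles FeO per formula unit = 1.32 Fe ÷ 1 = 1.3200.
FeO fraction = (1.3200 × 71.844) / 242.407 = 94.834/242.407 = 0.3912.

39.12 wt%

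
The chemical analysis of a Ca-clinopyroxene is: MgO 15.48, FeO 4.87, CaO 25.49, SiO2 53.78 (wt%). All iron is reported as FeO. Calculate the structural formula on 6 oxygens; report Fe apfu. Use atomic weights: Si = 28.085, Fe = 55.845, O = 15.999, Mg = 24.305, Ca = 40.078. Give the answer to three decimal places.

15.48 wt% MgO ÷ 40.304 g/mol = 0.38408 mol, giving 0.38408 Mg and 0.38408 O.
4.87 wt% FeO ÷ 71.844 g/mol = 0.06779 mol, giving 0.06779 Fe and 0.06779 O.
25.49 wt% CaO ÷ 56.077 g/mol = 0.45455 mol, giving 0.45455 Ca and 0.45455 O.
53.78 wt% SiO2 ÷ 60.083 g/mol = 0.89510 mol, giving 0.89510 Si and 1.79020 O.
Oxygen sums to 2.69662; scaling by 6/2.69662 = 2.22501 puts the formula on 6 O.
Fe: 0.06779 × 2.22501 = 0.151 atoms per formula unit.

0.151 Fe apfu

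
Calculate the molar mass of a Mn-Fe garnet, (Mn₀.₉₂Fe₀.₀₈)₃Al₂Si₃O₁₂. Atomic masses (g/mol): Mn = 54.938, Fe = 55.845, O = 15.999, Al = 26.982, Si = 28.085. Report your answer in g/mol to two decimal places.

M = 2.76(54.938) + 0.24(55.845) + 2(26.982) + 3(28.085) + 12(15.999)

495.24 g/mol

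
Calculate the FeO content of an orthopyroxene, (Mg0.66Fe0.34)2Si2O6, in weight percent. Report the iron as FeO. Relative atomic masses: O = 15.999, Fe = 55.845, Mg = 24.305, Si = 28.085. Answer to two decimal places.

Molar mass of (Mg0.66Fe0.34)2Si2O6 = 1.32×24.305 + 0.68×55.845 + 2×28.085 + 6×15.999 = 222.221 g/mol.
Each formula unit contains 0.68 Fe, equivalent to 0.68/1 = 0.6800 mol FeO.
M(FeO) = 1×55.845 + 1×15.999 = 71.844 g/mol.
Mass of FeO per formula unit = 0.6800 × 71.844 = 48.854 g.
FeO wt% = 48.854 / 222.221 × 100 = 21.98%.

21.98 wt%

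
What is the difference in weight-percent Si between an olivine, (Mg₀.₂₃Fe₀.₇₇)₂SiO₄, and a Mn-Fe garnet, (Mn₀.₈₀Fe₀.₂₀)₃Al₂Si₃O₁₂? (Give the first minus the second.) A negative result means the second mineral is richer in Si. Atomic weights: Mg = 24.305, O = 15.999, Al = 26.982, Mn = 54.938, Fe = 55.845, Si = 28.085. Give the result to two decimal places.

M((Mg₀.₂₃Fe₀.₇₇)₂SiO₄) = 189.263 g/mol, so wt% Si = 28.085/189.263 × 100 = 14.84%.
M((Mn₀.₈₀Fe₀.₂₀)₃Al₂Si₃O₁₂) = 495.565 g/mol, so wt% Si = 84.255/495.565 × 100 = 17.00%.
14.84 − 17.00 = -2.16 pp.

-2.16 percentage points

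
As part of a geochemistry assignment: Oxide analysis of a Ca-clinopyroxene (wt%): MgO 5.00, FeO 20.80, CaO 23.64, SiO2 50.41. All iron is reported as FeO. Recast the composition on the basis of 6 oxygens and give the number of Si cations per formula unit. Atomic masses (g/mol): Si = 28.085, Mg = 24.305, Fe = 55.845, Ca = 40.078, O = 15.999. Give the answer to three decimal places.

MgO (M=40.304): mol = 0.12406; Mg = 0.12406, O = 0.12406.
FeO (M=71.844): mol = 0.28952; Fe = 0.28952, O = 0.28952.
CaO (M=56.077): mol = 0.42156; Ca = 0.42156, O = 0.42156.
SiO2 (M=60.083): mol = 0.83901; Si = 0.83901, O = 1.67802.
ΣO = 2.51316; factor = 6/ΣO = 2.38743.
Si apfu = 0.83901 × 2.38743 = 2.003.

2.003 Si apfu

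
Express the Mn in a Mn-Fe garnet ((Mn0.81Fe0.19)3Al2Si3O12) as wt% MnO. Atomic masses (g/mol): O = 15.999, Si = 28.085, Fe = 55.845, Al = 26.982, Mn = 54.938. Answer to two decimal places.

34.79 wt%

Molar mass of (Mn0.81Fe0.19)3Al2Si3O12 = 2.43*54.938 + 0.57*55.845 + 2*26.982 + 3*28.085 + 12*15.999 = 495.538 g/mol.
Each formula unit contains 2.43 Mn, equivalent to 2.43/1 = 2.4300 mol MnO.
M(MnO) = 1×54.938 + 1×15.999 = 70.937 g/mol.
Mass of MnO per formula unit = 2.4300 × 70.937 = 172.377 g.
MnO wt% = 172.377 / 495.538 × 100 = 34.79%.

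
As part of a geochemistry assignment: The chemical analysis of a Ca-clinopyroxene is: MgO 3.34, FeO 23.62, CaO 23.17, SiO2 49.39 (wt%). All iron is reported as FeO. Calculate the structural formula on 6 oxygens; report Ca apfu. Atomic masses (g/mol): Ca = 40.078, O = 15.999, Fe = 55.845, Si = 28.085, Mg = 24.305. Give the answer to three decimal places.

MgO (M=40.304): mol = 0.08287; Mg = 0.08287, O = 0.08287.
FeO (M=71.844): mol = 0.32877; Fe = 0.32877, O = 0.32877.
CaO (M=56.077): mol = 0.41318; Ca = 0.41318, O = 0.41318.
SiO2 (M=60.083): mol = 0.82203; Si = 0.82203, O = 1.64406.
ΣO = 2.46888; factor = 6/ΣO = 2.43025.
Ca apfu = 0.41318 × 2.43025 = 1.004.

1.004 Ca apfu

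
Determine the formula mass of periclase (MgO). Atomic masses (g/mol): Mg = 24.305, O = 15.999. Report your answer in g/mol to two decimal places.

M = 1*24.305 + 1*15.999

40.30 g/mol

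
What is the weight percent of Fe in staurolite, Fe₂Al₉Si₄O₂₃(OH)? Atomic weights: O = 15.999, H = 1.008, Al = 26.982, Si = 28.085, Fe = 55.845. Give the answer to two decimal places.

13.11 mass %

Formula mass = 2*55.845 + 9*26.982 + 4*28.085 + 24*15.999 + 1*1.008 = 851.852 g/mol, of which 111.690 g is Fe.
So Fe makes up 111.690/851.852 = 0.1311 of the mass, i.e. 13.11%.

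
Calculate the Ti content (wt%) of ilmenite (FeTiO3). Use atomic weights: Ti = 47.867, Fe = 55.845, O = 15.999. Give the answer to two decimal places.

Molar mass of FeTiO3: 1·55.845 + 1·47.867 + 3·15.999 = 151.709 g/mol.
Mass of Ti per formula unit: 1 × 47.867 = 47.867 g.
Weight fraction Ti = 47.867 / 151.709 = 0.3155.

31.55 wt%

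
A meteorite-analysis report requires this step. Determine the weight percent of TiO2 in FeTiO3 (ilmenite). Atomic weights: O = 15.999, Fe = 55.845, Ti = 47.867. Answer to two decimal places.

52.64 wt%

Molar mass of FeTiO3 = 1×55.845 + 1×47.867 + 3×15.999 = 151.709 g/mol.
Each formula unit contains 1 Ti, equivalent to 1/1 = 1.0000 mol TiO2.
M(TiO2) = 1×47.867 + 2×15.999 = 79.865 g/mol.
Mass of TiO2 per formula unit = 1.0000 × 79.865 = 79.865 g.
TiO2 wt% = 79.865 / 151.709 × 100 = 52.64%.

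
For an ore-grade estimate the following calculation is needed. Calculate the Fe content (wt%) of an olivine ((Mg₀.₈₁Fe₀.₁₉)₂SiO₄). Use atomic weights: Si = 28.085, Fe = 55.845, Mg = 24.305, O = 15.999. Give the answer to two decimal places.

13.90 wt%

M((Mg₀.₈₁Fe₀.₁₉)₂SiO₄) = 152.676 g/mol.
Fe contributes 0.38 × 55.845 = 21.221 g per mole.
21.221/152.676 = 0.1390 → 13.90%.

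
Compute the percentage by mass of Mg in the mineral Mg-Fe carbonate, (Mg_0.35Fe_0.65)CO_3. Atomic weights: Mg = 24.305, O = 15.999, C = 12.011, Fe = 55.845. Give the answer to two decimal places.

Molar mass of (Mg_0.35Fe_0.65)CO_3: 0.35*24.305 + 0.65*55.845 + 1*12.011 + 3*15.999 = 104.814 g/mol.
Mass of Mg per formula unit: 0.35 × 24.305 = 8.507 g.
Weight fraction Mg = 8.507 / 104.814 = 0.0812.

8.12 wt%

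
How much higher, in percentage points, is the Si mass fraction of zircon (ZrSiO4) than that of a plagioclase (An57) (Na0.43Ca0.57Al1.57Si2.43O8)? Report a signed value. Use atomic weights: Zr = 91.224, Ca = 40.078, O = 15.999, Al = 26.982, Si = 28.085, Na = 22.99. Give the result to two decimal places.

M(ZrSiO4) = 183.305 g/mol, so wt% Si = 28.085/183.305 × 100 = 15.32%.
M(Na0.43Ca0.57Al1.57Si2.43O8) = 271.330 g/mol, so wt% Si = 68.247/271.330 × 100 = 25.15%.
15.32 − 25.15 = -9.83 pp.

-9.83 percentage points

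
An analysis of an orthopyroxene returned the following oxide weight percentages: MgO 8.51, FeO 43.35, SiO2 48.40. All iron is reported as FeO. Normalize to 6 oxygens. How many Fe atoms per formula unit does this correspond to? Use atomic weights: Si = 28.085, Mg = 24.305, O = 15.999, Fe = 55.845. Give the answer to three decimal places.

1.493 Fe apfu

MgO (M=40.304): mol = 0.21115; Mg = 0.21115, O = 0.21115.
FeO (M=71.844): mol = 0.60339; Fe = 0.60339, O = 0.60339.
SiO2 (M=60.083): mol = 0.80555; Si = 0.80555, O = 1.61110.
ΣO = 2.42564; factor = 6/ΣO = 2.47357.
Fe apfu = 0.60339 × 2.47357 = 1.493.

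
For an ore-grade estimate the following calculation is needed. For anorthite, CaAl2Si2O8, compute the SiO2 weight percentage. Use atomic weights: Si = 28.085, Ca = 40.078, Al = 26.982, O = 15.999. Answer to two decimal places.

43.19 wt%

Molar mass of CaAl2Si2O8 = 1×40.078 + 2×26.982 + 2×28.085 + 8×15.999 = 278.204 g/mol.
Each formula unit contains 2 Si, equivalent to 2/1 = 2.0000 mol SiO2.
M(SiO2) = 1×28.085 + 2×15.999 = 60.083 g/mol.
Mass of SiO2 per formula unit = 2.0000 × 60.083 = 120.166 g.
SiO2 wt% = 120.166 / 278.204 × 100 = 43.19%.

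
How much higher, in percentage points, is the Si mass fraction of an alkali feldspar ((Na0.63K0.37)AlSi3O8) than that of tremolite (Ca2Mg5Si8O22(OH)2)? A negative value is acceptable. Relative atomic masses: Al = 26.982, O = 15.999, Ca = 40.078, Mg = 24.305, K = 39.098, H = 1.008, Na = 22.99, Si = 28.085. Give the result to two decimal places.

3.76 percentage points

M((Na0.63K0.37)AlSi3O8) = 268.179 g/mol, so wt% Si = 84.255/268.179 × 100 = 31.42%.
M(Ca2Mg5Si8O22(OH)2) = 812.353 g/mol, so wt% Si = 224.680/812.353 × 100 = 27.66%.
31.42 − 27.66 = 3.76 pp.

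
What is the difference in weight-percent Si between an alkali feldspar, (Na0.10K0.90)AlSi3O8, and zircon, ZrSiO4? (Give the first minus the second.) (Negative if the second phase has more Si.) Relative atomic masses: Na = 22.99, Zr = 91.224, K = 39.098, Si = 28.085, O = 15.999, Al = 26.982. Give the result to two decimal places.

15.13 percentage points

Si in (Na0.10K0.90)AlSi3O8: molar mass 276.716 g/mol; 3×28.085 = 84.255 g → 30.45 wt%.
Si in ZrSiO4: molar mass 183.305 g/mol; 1×28.085 = 28.085 g → 15.32 wt%.
Difference = 30.45 − 15.32 = 15.13 percentage points.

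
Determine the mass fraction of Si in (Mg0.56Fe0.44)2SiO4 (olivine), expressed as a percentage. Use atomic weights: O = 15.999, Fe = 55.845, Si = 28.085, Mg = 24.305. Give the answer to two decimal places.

Molar mass of (Mg0.56Fe0.44)2SiO4: 1.12*24.305 + 0.88*55.845 + 1*28.085 + 4*15.999 = 168.446 g/mol.
Mass of Si per formula unit: 1 × 28.085 = 28.085 g.
Weight fraction Si = 28.085 / 168.446 = 0.1667.

16.67 weight percent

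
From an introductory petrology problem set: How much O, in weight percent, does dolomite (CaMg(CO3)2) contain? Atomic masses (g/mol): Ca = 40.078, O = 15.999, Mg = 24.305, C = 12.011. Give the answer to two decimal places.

M(CaMg(CO3)2) = 184.399 g/mol.
O contributes 6 × 15.999 = 95.994 g per mole.
95.994/184.399 = 0.5206 → 52.06%.

52.06 weight percent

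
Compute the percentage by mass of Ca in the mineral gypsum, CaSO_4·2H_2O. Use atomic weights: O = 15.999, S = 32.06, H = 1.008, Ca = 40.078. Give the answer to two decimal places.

23.28 mass %

Molar mass of CaSO_4·2H_2O: 1*40.078 + 1*32.06 + 6*15.999 + 4*1.008 = 172.164 g/mol.
Mass of Ca per formula unit: 1 × 40.078 = 40.078 g.
Weight fraction Ca = 40.078 / 172.164 = 0.2328.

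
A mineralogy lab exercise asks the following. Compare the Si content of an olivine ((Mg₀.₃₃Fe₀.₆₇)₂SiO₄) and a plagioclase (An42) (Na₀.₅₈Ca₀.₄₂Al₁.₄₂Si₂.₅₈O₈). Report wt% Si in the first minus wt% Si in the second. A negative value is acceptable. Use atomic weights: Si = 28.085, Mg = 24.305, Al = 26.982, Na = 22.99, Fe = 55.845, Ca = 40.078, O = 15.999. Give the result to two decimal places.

First mineral: 28.085 g Si in 182.955 g formula = 15.35 wt% Si.
Second mineral: 72.459 g Si in 268.933 g formula = 26.94 wt% Si.
15.35% − 26.94% gives a difference of -11.59 percentage points.

-11.59 percentage points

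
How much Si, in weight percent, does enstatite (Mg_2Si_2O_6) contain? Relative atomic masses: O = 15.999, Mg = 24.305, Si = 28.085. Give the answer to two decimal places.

M(Mg_2Si_2O_6) = 200.774 g/mol.
Si contributes 2 × 28.085 = 56.170 g per mole.
56.170/200.774 = 0.2798 → 27.98%.

27.98 weight percent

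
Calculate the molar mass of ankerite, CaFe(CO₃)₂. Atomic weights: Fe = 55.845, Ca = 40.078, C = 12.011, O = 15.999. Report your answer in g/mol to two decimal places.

215.94 g/mol

The formula mass is the sum 1×40.078 + 1×55.845 + 2×12.011 + 6×15.999.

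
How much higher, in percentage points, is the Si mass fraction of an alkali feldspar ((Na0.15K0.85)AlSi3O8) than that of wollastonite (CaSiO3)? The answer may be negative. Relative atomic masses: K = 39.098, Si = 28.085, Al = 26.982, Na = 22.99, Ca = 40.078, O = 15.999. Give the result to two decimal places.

M((Na0.15K0.85)AlSi3O8) = 275.911 g/mol, so wt% Si = 84.255/275.911 × 100 = 30.54%.
M(CaSiO3) = 116.160 g/mol, so wt% Si = 28.085/116.160 × 100 = 24.18%.
30.54 − 24.18 = 6.36 pp.

6.36 percentage points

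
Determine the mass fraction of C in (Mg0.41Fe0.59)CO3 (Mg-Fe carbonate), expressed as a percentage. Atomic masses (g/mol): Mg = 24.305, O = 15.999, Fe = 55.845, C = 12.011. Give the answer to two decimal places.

M((Mg0.41Fe0.59)CO3) = 102.922 g/mol.
C contributes 1 × 12.011 = 12.011 g per mole.
12.011/102.922 = 0.1167 → 11.67%.

11.67 wt%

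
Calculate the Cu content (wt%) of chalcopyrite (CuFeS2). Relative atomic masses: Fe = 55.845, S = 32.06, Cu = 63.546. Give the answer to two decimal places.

34.63 wt%

M(CuFeS2) = 183.511 g/mol.
Cu contributes 1 × 63.546 = 63.546 g per mole.
63.546/183.511 = 0.3463 → 34.63%.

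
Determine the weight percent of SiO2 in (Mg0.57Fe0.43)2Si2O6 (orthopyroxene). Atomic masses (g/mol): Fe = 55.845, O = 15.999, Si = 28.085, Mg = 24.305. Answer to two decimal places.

M((Mg0.57Fe0.43)2Si2O6) = 227.898 g/mol; M(SiO2) = 60.083 g/mol.
Moles SiO2 per formula unit = 2 Si ÷ 1 = 2.0000.
SiO2 fraction = (2.0000 × 60.083) / 227.898 = 120.166/227.898 = 0.5273.

52.73 wt%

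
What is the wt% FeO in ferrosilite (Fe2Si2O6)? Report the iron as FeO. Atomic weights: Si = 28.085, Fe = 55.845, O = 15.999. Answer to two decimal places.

54.46 wt%

Formula mass = 263.854 g/mol.
2 Fe → 2.0000 mol FeO per formula unit; M(FeO) = 71.844, so FeO mass = 143.688 g.
143.688/263.854 × 100 = 54.46 wt%.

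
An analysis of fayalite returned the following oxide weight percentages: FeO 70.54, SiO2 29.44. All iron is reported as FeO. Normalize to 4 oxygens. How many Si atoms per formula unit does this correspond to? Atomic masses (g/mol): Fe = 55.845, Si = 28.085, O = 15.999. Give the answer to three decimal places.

FeO: 70.54/71.844 = 0.98185 mol → 0.98185 mol Fe, 0.98185 mol O.
SiO2: 29.44/60.083 = 0.48999 mol → 0.48999 mol Si, 0.97998 mol O.
Total oxygen = 1.96183 mol. Normalization factor = 4/1.96183 = 2.03891.
Si per 4 O = 0.48999 × 2.03891 = 0.999.

0.999 Si apfu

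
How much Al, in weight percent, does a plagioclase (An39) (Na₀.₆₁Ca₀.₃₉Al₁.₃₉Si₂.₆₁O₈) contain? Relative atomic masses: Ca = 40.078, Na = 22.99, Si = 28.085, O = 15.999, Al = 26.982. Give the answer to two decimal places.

13.97 weight percent

M(Na₀.₆₁Ca₀.₃₉Al₁.₃₉Si₂.₆₁O₈) = 268.453 g/mol.
Al contributes 1.39 × 26.982 = 37.505 g per mole.
37.505/268.453 = 0.1397 → 13.97%.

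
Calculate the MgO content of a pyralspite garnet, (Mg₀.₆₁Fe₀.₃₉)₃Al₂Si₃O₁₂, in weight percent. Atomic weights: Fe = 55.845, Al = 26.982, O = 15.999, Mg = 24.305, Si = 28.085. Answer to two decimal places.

Formula mass = 440.024 g/mol.
1.83 Mg → 1.8300 mol MgO per formula unit; M(MgO) = 40.304, so MgO mass = 73.756 g.
73.756/440.024 × 100 = 16.76 wt%.

16.76 wt%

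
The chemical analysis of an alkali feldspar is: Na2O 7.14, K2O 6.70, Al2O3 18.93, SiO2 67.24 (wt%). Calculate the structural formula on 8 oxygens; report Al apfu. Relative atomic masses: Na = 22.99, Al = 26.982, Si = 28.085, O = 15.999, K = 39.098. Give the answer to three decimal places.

0.996 Al apfu

Na2O: 7.14/61.979 = 0.11520 mol → 0.23040 mol Na, 0.11520 mol O.
K2O: 6.70/94.195 = 0.07113 mol → 0.14226 mol K, 0.07113 mol O.
Al2O3: 18.93/101.961 = 0.18566 mol → 0.37132 mol Al, 0.55698 mol O.
SiO2: 67.24/60.083 = 1.11912 mol → 1.11912 mol Si, 2.23824 mol O.
Total oxygen = 2.98155 mol. Normalization factor = 8/2.98155 = 2.68317.
Al per 8 O = 0.37132 × 2.68317 = 0.996.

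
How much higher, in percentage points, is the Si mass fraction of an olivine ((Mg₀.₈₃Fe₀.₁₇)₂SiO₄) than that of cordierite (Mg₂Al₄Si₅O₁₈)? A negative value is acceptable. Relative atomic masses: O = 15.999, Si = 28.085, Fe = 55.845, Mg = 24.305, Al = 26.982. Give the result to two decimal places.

First mineral: 28.085 g Si in 151.415 g formula = 18.55 wt% Si.
Second mineral: 140.425 g Si in 584.945 g formula = 24.01 wt% Si.
18.55% − 24.01% gives a difference of -5.46 percentage points.

-5.46 percentage points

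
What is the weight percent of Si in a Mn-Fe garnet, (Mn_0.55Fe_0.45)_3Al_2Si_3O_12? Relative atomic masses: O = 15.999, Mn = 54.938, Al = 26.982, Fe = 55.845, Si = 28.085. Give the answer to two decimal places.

16.98 mass %

Formula mass = 1.65×54.938 + 1.35×55.845 + 2×26.982 + 3×28.085 + 12×15.999 = 496.245 g/mol, of which 84.255 g is Si.
So Si makes up 84.255/496.245 = 0.1698 of the mass, i.e. 16.98%.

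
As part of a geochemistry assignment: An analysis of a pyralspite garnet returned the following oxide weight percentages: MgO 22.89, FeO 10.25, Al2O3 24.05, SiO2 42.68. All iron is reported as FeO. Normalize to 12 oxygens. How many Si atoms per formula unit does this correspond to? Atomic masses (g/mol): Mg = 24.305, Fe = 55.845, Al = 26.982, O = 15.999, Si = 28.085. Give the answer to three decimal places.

MgO (M=40.304): mol = 0.56793; Mg = 0.56793, O = 0.56793.
FeO (M=71.844): mol = 0.14267; Fe = 0.14267, O = 0.14267.
Al2O3 (M=101.961): mol = 0.23587; Al = 0.47174, O = 0.70761.
SiO2 (M=60.083): mol = 0.71035; Si = 0.71035, O = 1.42070.
ΣO = 2.83891; factor = 12/ΣO = 4.22697.
Si apfu = 0.71035 × 4.22697 = 3.003.

3.003 Si apfu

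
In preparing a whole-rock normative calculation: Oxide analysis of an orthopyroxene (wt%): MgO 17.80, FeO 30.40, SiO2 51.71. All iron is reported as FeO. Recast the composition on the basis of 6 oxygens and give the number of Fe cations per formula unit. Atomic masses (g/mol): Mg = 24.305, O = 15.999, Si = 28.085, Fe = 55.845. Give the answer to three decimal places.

0.982 Fe apfu

17.80 wt% MgO ÷ 40.304 g/mol = 0.44164 mol, giving 0.44164 Mg and 0.44164 O.
30.40 wt% FeO ÷ 71.844 g/mol = 0.42314 mol, giving 0.42314 Fe and 0.42314 O.
51.71 wt% SiO2 ÷ 60.083 g/mol = 0.86064 mol, giving 0.86064 Si and 1.72128 O.
Oxygen sums to 2.58606; scaling by 6/2.58606 = 2.32013 puts the formula on 6 O.
Fe: 0.42314 × 2.32013 = 0.982 atoms per formula unit.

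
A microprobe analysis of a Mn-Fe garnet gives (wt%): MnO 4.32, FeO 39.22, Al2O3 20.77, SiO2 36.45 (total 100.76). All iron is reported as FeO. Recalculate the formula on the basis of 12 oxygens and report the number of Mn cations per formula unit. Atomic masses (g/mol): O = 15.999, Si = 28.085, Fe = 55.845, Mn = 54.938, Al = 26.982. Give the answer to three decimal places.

MnO: 4.32/70.937 = 0.06090 mol → 0.06090 mol Mn, 0.06090 mol O.
FeO: 39.22/71.844 = 0.54591 mol → 0.54591 mol Fe, 0.54591 mol O.
Al2O3: 20.77/101.961 = 0.20371 mol → 0.40742 mol Al, 0.61113 mol O.
SiO2: 36.45/60.083 = 0.60666 mol → 0.60666 mol Si, 1.21332 mol O.
Total oxygen = 2.43126 mol. Normalization factor = 12/2.43126 = 4.93571.
Mn per 12 O = 0.06090 × 4.93571 = 0.301.

0.301 Mn apfu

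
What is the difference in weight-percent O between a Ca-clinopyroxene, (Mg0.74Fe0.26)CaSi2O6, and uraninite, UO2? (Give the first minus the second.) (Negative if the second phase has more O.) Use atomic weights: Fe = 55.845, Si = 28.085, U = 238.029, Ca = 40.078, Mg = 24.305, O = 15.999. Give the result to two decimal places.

30.86 percentage points

M((Mg0.74Fe0.26)CaSi2O6) = 224.747 g/mol, so wt% O = 95.994/224.747 × 100 = 42.71%.
M(UO2) = 270.027 g/mol, so wt% O = 31.998/270.027 × 100 = 11.85%.
42.71 − 11.85 = 30.86 pp.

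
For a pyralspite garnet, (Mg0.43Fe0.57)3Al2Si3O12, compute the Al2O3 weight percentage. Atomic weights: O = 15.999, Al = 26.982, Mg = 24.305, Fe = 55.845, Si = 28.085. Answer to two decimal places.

Molar mass of (Mg0.43Fe0.57)3Al2Si3O12 = 1.29×24.305 + 1.71×55.845 + 2×26.982 + 3×28.085 + 12×15.999 = 457.055 g/mol.
Each formula unit contains 2 Al, equivalent to 2/2 = 1.0000 mol Al2O3.
M(Al2O3) = 2×26.982 + 3×15.999 = 101.961 g/mol.
Mass of Al2O3 per formula unit = 1.0000 × 101.961 = 101.961 g.
Al2O3 wt% = 101.961 / 457.055 × 100 = 22.31%.

22.31 wt%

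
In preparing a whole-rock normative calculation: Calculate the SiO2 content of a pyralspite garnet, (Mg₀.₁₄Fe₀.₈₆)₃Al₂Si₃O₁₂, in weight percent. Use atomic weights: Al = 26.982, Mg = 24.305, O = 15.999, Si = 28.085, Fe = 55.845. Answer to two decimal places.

M((Mg₀.₁₄Fe₀.₈₆)₃Al₂Si₃O₁₂) = 484.495 g/mol; M(SiO2) = 60.083 g/mol.
Moles SiO2 per formula unit = 3 Si ÷ 1 = 3.0000.
SiO2 fraction = (3.0000 × 60.083) / 484.495 = 180.249/484.495 = 0.3720.

37.20 wt%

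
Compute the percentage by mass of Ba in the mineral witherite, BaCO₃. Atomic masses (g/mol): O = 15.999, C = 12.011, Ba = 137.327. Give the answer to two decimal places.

69.59 weight percent

M(BaCO₃) = 197.335 g/mol.
Ba contributes 1 × 137.327 = 137.327 g per mole.
137.327/197.335 = 0.6959 → 69.59%.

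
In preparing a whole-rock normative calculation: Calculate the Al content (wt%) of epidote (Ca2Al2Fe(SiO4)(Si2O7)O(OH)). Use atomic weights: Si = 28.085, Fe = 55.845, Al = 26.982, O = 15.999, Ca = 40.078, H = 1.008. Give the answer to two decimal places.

11.17 wt%

Molar mass of Ca2Al2Fe(SiO4)(Si2O7)O(OH): 2*40.078 + 2*26.982 + 1*55.845 + 3*28.085 + 13*15.999 + 1*1.008 = 483.215 g/mol.
Mass of Al per formula unit: 2 × 26.982 = 53.964 g.
Weight fraction Al = 53.964 / 483.215 = 0.1117.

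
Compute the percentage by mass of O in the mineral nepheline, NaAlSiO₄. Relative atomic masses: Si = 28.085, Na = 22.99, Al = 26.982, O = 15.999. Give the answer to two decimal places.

45.05 weight percent

M(NaAlSiO₄) = 142.053 g/mol.
O contributes 4 × 15.999 = 63.996 g per mole.
63.996/142.053 = 0.4505 → 45.05%.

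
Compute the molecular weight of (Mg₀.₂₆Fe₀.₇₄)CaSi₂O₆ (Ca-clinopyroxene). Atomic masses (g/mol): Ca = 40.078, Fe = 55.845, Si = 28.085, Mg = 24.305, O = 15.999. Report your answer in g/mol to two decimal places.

Mg: 0.26 × 24.305 = 6.3193
Fe: 0.74 × 55.845 = 41.3253
Ca: 1 × 40.078 = 40.0780
Si: 2 × 28.085 = 56.1700
O: 6 × 15.999 = 95.9940
Summing the contributions gives the formula mass.

239.89 g/mol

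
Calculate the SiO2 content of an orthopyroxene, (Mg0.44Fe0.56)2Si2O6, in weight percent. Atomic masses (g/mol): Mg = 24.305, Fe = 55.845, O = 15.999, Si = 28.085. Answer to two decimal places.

Molar mass of (Mg0.44Fe0.56)2Si2O6 = 0.88×24.305 + 1.12×55.845 + 2×28.085 + 6×15.999 = 236.099 g/mol.
Each formula unit contains 2 Si, equivalent to 2/1 = 2.0000 mol SiO2.
M(SiO2) = 1×28.085 + 2×15.999 = 60.083 g/mol.
Mass of SiO2 per formula unit = 2.0000 × 60.083 = 120.166 g.
SiO2 wt% = 120.166 / 236.099 × 100 = 50.90%.

50.90 wt%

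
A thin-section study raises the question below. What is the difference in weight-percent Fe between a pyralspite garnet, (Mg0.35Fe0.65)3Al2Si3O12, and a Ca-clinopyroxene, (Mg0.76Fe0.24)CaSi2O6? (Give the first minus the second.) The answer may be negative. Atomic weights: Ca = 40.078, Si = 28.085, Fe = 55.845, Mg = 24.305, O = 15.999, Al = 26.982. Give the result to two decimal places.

17.46 percentage points

Fe in (Mg0.35Fe0.65)3Al2Si3O12: molar mass 464.625 g/mol; 1.95×55.845 = 108.898 g → 23.44 wt%.
Fe in (Mg0.76Fe0.24)CaSi2O6: molar mass 224.117 g/mol; 0.24×55.845 = 13.403 g → 5.98 wt%.
Difference = 23.44 − 5.98 = 17.46 percentage points.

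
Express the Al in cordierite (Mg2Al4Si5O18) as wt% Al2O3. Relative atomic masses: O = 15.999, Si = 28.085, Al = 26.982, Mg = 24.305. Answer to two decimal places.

Formula mass = 584.945 g/mol.
4 Al → 2.0000 mol Al2O3 per formula unit; M(Al2O3) = 101.961, so Al2O3 mass = 203.922 g.
203.922/584.945 × 100 = 34.86 wt%.

34.86 wt%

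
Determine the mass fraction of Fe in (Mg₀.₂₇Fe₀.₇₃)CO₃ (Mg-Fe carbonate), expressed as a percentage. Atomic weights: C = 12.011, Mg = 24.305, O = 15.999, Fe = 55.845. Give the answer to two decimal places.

M((Mg₀.₂₇Fe₀.₇₃)CO₃) = 107.337 g/mol.
Fe contributes 0.73 × 55.845 = 40.767 g per mole.
40.767/107.337 = 0.3798 → 37.98%.

37.98 wt%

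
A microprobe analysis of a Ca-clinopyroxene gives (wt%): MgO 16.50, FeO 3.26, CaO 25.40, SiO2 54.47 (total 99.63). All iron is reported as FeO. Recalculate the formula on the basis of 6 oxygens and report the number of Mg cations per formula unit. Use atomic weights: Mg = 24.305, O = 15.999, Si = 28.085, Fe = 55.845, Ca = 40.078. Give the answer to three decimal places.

MgO (M=40.304): mol = 0.40939; Mg = 0.40939, O = 0.40939.
FeO (M=71.844): mol = 0.04538; Fe = 0.04538, O = 0.04538.
CaO (M=56.077): mol = 0.45295; Ca = 0.45295, O = 0.45295.
SiO2 (M=60.083): mol = 0.90658; Si = 0.90658, O = 1.81316.
ΣO = 2.72088; factor = 6/ΣO = 2.20517.
Mg apfu = 0.40939 × 2.20517 = 0.903.

0.903 Mg apfu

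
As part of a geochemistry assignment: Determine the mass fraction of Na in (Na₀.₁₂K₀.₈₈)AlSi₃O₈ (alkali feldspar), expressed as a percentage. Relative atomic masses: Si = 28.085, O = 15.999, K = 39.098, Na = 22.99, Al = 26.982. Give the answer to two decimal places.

Formula mass = 0.12·22.99 + 0.88·39.098 + 1·26.982 + 3·28.085 + 8·15.999 = 276.394 g/mol, of which 2.759 g is Na.
So Na makes up 2.759/276.394 = 0.0100 of the mass, i.e. 1.00%.

1.00 weight percent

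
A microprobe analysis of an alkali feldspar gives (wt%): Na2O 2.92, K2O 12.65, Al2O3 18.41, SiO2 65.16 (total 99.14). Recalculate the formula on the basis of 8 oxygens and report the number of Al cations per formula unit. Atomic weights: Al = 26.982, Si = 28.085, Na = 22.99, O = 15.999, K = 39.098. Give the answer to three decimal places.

0.999 Al apfu

Na2O (M=61.979): mol = 0.04711; Na = 0.09422, O = 0.04711.
K2O (M=94.195): mol = 0.13430; K = 0.26860, O = 0.13430.
Al2O3 (M=101.961): mol = 0.18056; Al = 0.36112, O = 0.54168.
SiO2 (M=60.083): mol = 1.08450; Si = 1.08450, O = 2.16900.
ΣO = 2.89209; factor = 8/ΣO = 2.76617.
Al apfu = 0.36112 × 2.76617 = 0.999.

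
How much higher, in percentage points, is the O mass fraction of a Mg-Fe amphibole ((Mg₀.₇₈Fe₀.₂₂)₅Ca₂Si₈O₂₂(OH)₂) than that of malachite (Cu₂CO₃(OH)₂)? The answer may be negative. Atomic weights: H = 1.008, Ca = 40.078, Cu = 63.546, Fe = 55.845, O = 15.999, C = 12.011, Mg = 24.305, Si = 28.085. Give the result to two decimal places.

9.15 percentage points

O in (Mg₀.₇₈Fe₀.₂₂)₅Ca₂Si₈O₂₂(OH)₂: molar mass 847.047 g/mol; 24×15.999 = 383.976 g → 45.33 wt%.
O in Cu₂CO₃(OH)₂: molar mass 221.114 g/mol; 5×15.999 = 79.995 g → 36.18 wt%.
Difference = 45.33 − 36.18 = 9.15 percentage points.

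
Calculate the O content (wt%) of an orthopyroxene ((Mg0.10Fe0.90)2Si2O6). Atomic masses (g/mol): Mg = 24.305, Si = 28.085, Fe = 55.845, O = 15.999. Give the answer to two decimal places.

Molar mass of (Mg0.10Fe0.90)2Si2O6: 0.20*24.305 + 1.80*55.845 + 2*28.085 + 6*15.999 = 257.546 g/mol.
Mass of O per formula unit: 6 × 15.999 = 95.994 g.
Weight fraction O = 95.994 / 257.546 = 0.3727.

37.27 wt%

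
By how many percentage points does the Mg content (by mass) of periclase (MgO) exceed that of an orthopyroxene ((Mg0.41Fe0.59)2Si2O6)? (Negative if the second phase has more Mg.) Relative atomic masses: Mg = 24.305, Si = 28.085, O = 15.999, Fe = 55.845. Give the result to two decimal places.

51.93 percentage points

M(MgO) = 40.304 g/mol, so wt% Mg = 24.305/40.304 × 100 = 60.30%.
M((Mg0.41Fe0.59)2Si2O6) = 237.991 g/mol, so wt% Mg = 19.930/237.991 × 100 = 8.37%.
60.30 − 8.37 = 51.93 pp.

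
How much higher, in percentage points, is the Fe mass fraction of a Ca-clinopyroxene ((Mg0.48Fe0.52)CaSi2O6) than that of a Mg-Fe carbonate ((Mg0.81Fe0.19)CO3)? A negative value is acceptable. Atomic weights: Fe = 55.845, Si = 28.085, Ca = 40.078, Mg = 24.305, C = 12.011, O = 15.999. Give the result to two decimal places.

0.72 percentage points

First mineral: 29.039 g Fe in 232.948 g formula = 12.47 wt% Fe.
Second mineral: 10.611 g Fe in 90.306 g formula = 11.75 wt% Fe.
12.47% − 11.75% gives a difference of 0.72 percentage points.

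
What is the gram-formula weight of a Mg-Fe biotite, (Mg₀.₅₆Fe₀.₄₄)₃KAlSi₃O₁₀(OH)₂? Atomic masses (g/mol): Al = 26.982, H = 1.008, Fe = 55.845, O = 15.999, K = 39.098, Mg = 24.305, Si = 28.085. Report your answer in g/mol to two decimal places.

The formula mass is the sum 1.68×24.305 + 1.32×55.845 + 1×39.098 + 1×26.982 + 3×28.085 + 12×15.999 + 2×1.008.

458.89 g/mol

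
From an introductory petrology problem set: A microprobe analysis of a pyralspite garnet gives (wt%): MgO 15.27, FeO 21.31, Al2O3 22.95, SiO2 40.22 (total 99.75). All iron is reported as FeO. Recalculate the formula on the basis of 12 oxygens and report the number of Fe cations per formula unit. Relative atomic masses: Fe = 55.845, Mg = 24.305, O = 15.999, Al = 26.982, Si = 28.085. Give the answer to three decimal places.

15.27 wt% MgO ÷ 40.304 g/mol = 0.37887 mol, giving 0.37887 Mg and 0.37887 O.
21.31 wt% FeO ÷ 71.844 g/mol = 0.29661 mol, giving 0.29661 Fe and 0.29661 O.
22.95 wt% Al2O3 ÷ 101.961 g/mol = 0.22509 mol, giving 0.45018 Al and 0.67527 O.
40.22 wt% SiO2 ÷ 60.083 g/mol = 0.66941 mol, giving 0.66941 Si and 1.33882 O.
Oxygen sums to 2.68957; scaling by 12/2.68957 = 4.46168 puts the formula on 12 O.
Fe: 0.29661 × 4.46168 = 1.323 atoms per formula unit.

1.323 Fe apfu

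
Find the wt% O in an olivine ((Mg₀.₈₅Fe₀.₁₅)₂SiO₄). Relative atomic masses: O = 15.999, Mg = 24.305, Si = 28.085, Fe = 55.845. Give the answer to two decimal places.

42.62 wt%

Formula mass = 1.70×24.305 + 0.30×55.845 + 1×28.085 + 4×15.999 = 150.153 g/mol, of which 63.996 g is O.
So O makes up 63.996/150.153 = 0.4262 of the mass, i.e. 42.62%.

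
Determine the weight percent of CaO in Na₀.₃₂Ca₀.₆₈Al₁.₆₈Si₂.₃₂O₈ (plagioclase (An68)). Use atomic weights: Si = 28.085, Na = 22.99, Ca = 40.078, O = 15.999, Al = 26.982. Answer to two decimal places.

13.96 wt%

Molar mass of Na₀.₃₂Ca₀.₆₈Al₁.₆₈Si₂.₃₂O₈ = 0.32·22.99 + 0.68·40.078 + 1.68·26.982 + 2.32·28.085 + 8·15.999 = 273.089 g/mol.
Each formula unit contains 0.68 Ca, equivalent to 0.68/1 = 0.6800 mol CaO.
M(CaO) = 1×40.078 + 1×15.999 = 56.077 g/mol.
Mass of CaO per formula unit = 0.6800 × 56.077 = 38.132 g.
CaO wt% = 38.132 / 273.089 × 100 = 13.96%.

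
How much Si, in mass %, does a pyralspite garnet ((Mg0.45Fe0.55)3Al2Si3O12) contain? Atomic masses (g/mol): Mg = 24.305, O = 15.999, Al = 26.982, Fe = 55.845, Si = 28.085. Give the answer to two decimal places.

18.51 mass %

Molar mass of (Mg0.45Fe0.55)3Al2Si3O12: 1.35×24.305 + 1.65×55.845 + 2×26.982 + 3×28.085 + 12×15.999 = 455.163 g/mol.
Mass of Si per formula unit: 3 × 28.085 = 84.255 g.
Weight fraction Si = 84.255 / 455.163 = 0.1851.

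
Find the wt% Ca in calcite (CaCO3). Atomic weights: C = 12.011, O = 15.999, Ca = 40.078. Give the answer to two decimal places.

40.04 weight percent

Formula mass = 1×40.078 + 1×12.011 + 3×15.999 = 100.086 g/mol, of which 40.078 g is Ca.
So Ca makes up 40.078/100.086 = 0.4004 of the mass, i.e. 40.04%.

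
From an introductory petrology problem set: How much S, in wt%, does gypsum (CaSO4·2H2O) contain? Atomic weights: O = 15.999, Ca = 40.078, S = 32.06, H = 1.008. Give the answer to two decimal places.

18.62 wt%

Formula mass = 1*40.078 + 1*32.06 + 6*15.999 + 4*1.008 = 172.164 g/mol, of which 32.060 g is S.
So S makes up 32.060/172.164 = 0.1862 of the mass, i.e. 18.62%.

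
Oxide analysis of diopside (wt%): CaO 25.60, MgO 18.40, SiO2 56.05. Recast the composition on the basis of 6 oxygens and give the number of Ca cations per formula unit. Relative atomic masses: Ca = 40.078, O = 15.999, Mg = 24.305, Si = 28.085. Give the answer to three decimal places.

0.986 Ca apfu

25.60 wt% CaO ÷ 56.077 g/mol = 0.45652 mol, giving 0.45652 Ca and 0.45652 O.
18.40 wt% MgO ÷ 40.304 g/mol = 0.45653 mol, giving 0.45653 Mg and 0.45653 O.
56.05 wt% SiO2 ÷ 60.083 g/mol = 0.93288 mol, giving 0.93288 Si and 1.86576 O.
Oxygen sums to 2.77881; scaling by 6/2.77881 = 2.15920 puts the formula on 6 O.
Ca: 0.45652 × 2.15920 = 0.986 atoms per formula unit.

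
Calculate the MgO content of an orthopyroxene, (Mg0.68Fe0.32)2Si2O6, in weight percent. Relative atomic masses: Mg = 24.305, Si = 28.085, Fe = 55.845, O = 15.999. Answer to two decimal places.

Formula mass = 220.960 g/mol.
1.36 Mg → 1.3600 mol MgO per formula unit; M(MgO) = 40.304, so MgO mass = 54.813 g.
54.813/220.960 × 100 = 24.81 wt%.

24.81 wt%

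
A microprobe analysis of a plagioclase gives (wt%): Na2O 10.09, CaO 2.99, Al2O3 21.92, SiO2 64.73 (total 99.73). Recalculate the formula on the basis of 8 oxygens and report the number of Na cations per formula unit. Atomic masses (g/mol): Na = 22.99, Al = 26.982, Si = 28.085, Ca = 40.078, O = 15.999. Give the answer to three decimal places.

0.864 Na apfu

10.09 wt% Na2O ÷ 61.979 g/mol = 0.16280 mol, giving 0.32560 Na and 0.16280 O.
2.99 wt% CaO ÷ 56.077 g/mol = 0.05332 mol, giving 0.05332 Ca and 0.05332 O.
21.92 wt% Al2O3 ÷ 101.961 g/mol = 0.21498 mol, giving 0.42996 Al and 0.64494 O.
64.73 wt% SiO2 ÷ 60.083 g/mol = 1.07734 mol, giving 1.07734 Si and 2.15468 O.
Oxygen sums to 3.01574; scaling by 8/3.01574 = 2.65275 puts the formula on 8 O.
Na: 0.32560 × 2.65275 = 0.864 atoms per formula unit.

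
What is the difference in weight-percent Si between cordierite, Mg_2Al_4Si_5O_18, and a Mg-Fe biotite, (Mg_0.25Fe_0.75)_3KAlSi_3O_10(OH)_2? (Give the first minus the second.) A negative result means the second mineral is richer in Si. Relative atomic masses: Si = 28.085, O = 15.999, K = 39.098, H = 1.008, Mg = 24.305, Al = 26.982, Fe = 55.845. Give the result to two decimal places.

First mineral: 140.425 g Si in 584.945 g formula = 24.01 wt% Si.
Second mineral: 84.255 g Si in 488.219 g formula = 17.26 wt% Si.
24.01% − 17.26% gives a difference of 6.75 percentage points.

6.75 percentage points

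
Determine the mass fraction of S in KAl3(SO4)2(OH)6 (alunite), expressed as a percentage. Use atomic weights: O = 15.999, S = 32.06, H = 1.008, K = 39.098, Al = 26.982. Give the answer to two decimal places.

Molar mass of KAl3(SO4)2(OH)6: 1*39.098 + 3*26.982 + 2*32.06 + 14*15.999 + 6*1.008 = 414.198 g/mol.
Mass of S per formula unit: 2 × 32.06 = 64.120 g.
Weight fraction S = 64.120 / 414.198 = 0.1548.

15.48 wt%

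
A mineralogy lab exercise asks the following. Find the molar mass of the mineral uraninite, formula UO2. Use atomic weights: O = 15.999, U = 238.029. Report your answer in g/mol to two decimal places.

M = 1·238.029 + 2·15.999

270.03 g/mol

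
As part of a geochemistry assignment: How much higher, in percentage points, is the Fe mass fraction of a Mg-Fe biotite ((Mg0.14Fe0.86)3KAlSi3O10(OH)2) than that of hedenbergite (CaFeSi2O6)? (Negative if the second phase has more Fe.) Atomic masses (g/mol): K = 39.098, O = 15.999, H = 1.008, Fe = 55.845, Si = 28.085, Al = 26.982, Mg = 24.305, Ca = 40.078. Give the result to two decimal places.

6.39 percentage points

Fe in (Mg0.14Fe0.86)3KAlSi3O10(OH)2: molar mass 498.627 g/mol; 2.58×55.845 = 144.080 g → 28.90 wt%.
Fe in CaFeSi2O6: molar mass 248.087 g/mol; 1×55.845 = 55.845 g → 22.51 wt%.
Difference = 28.90 − 22.51 = 6.39 percentage points.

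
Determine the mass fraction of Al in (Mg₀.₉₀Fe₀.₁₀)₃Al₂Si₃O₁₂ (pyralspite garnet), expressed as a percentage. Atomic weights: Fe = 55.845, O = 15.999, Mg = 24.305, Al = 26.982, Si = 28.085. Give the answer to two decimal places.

13.08 mass %

Formula mass = 2.70*24.305 + 0.30*55.845 + 2*26.982 + 3*28.085 + 12*15.999 = 412.584 g/mol, of which 53.964 g is Al.
So Al makes up 53.964/412.584 = 0.1308 of the mass, i.e. 13.08%.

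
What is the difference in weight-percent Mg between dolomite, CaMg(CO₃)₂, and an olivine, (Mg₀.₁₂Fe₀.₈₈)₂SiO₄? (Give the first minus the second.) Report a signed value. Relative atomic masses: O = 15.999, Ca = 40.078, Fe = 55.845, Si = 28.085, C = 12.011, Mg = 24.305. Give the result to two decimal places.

First mineral: 24.305 g Mg in 184.399 g formula = 13.18 wt% Mg.
Second mineral: 5.833 g Mg in 196.201 g formula = 2.97 wt% Mg.
13.18% − 2.97% gives a difference of 10.21 percentage points.

10.21 percentage points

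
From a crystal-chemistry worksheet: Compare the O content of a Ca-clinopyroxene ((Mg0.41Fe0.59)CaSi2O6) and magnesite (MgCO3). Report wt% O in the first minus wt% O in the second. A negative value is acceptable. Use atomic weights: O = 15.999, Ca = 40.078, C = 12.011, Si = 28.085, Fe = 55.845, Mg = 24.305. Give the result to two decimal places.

O in (Mg0.41Fe0.59)CaSi2O6: molar mass 235.156 g/mol; 6×15.999 = 95.994 g → 40.82 wt%.
O in MgCO3: molar mass 84.313 g/mol; 3×15.999 = 47.997 g → 56.93 wt%.
Difference = 40.82 − 56.93 = -16.11 percentage points.

-16.11 percentage points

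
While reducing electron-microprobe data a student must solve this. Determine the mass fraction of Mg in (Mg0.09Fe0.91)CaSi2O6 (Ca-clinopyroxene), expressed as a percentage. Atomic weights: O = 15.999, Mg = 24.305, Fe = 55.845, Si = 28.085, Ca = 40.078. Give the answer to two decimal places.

M((Mg0.09Fe0.91)CaSi2O6) = 245.248 g/mol.
Mg contributes 0.09 × 24.305 = 2.187 g per mole.
2.187/245.248 = 0.0089 → 0.89%.

0.89 mass %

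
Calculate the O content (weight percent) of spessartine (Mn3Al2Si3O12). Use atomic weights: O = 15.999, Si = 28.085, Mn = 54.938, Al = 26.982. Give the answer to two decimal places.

38.78 weight percent

Formula mass = 3*54.938 + 2*26.982 + 3*28.085 + 12*15.999 = 495.021 g/mol, of which 191.988 g is O.
So O makes up 191.988/495.021 = 0.3878 of the mass, i.e. 38.78%.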